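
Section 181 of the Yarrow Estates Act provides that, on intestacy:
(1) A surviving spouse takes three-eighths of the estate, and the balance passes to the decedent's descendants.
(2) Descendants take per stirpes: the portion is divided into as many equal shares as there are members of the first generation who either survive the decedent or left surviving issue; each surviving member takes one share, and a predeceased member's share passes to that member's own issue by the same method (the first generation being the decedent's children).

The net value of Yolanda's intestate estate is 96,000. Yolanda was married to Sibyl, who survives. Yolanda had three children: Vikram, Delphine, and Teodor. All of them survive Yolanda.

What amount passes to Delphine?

Sibyl takes three-eighths of 96,000 = 36,000. The remaining 60,000 passes to the descendants.
The descendants' portion (60,000) is divided into 3 shares of 20,000: Vikram, Delphine, and Teodor each take 20,000.

Delphine receives 20,000.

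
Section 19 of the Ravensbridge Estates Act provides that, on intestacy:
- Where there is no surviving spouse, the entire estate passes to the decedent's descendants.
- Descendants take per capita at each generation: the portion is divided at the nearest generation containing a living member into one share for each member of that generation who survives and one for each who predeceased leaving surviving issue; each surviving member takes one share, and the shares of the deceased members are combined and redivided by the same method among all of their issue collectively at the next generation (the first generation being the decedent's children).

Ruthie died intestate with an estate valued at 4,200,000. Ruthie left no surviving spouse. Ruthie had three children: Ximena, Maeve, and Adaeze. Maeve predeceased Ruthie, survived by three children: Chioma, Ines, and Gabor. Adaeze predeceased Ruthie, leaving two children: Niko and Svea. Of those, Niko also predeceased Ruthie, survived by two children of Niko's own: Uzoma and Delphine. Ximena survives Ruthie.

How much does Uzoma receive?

The entire 4,200,000 passes to the descendants.
That amount (4,200,000) is divided at the children's generation into 3 shares of 1,400,000. Ximena takes 1,400,000. The 2 shares of the deceased (Maeve and Adaeze) are combined into a pool of 2,800,000.
That pool (2,800,000) is divided at the grandchildren's generation into 5 shares of 560,000. Chioma, Ines, Gabor, and Svea each take 560,000. The remaining share for the deceased Niko (560,000) is carried to the next generation.
That pool (560,000) is divided at the great-grandchildren's generation equally among Uzoma and Delphine: 280,000 each.

Uzoma receives 280,000.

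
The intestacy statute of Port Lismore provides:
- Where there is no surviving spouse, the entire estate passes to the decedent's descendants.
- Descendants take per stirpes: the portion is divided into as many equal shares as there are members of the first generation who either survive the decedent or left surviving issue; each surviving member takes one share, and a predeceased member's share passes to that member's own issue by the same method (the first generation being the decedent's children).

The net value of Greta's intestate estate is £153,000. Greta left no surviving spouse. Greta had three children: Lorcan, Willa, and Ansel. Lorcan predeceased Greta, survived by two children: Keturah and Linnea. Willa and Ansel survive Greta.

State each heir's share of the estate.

The entire £153,000 passes to the descendants.
That amount (£153,000) is divided into 3 shares of £51,000: Willa and Ansel each take £51,000; Lorcan's £51,000 share passes to Lorcan's issue.
Lorcan's share (£51,000) is divided into 2 shares of £25,500: Keturah and Linnea each take £25,500.

Keturah: £25,500; Linnea: £25,500; Willa: £51,000; Ansel: £51,000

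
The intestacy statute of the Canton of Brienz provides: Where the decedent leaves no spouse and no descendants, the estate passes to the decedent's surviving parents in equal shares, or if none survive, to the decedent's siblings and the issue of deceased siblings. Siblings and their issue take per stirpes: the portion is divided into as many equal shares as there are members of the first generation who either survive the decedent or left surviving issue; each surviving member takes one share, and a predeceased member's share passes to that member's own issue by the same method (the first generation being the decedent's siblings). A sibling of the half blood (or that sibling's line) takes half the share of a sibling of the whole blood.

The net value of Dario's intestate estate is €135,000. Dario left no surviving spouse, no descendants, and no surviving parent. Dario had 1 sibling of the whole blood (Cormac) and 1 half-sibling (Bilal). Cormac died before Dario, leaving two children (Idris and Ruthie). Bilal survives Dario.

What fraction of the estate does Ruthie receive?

Ruthie receives 1/3 of the estate.

The entire €135,000 passes to the siblings and their issue.
Counting each half-blood sibling's line as half a unit, there are 3/2 units in €135,000, so one unit is €90,000. Whole-blood lines (Cormac) take €90,000 each; half-blood lines (Bilal) take €45,000 each.
Cormac's share (€90,000) is divided into 2 shares of €45,000: Idris and Ruthie each take €45,000.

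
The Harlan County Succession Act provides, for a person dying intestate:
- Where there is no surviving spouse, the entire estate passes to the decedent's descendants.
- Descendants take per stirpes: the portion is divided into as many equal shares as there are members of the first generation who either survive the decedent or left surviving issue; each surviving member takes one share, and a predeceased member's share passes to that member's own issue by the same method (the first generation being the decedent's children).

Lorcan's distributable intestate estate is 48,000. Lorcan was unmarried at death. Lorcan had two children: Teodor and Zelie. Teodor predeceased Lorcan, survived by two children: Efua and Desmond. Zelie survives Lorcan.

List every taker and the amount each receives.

The entire 48,000 passes to the descendants.
That amount (48,000) is divided into 2 shares of 24,000: Zelie takes 24,000; Teodor's 24,000 share passes to Teodor's issue.
Teodor's share (24,000) is divided into 2 shares of 12,000: Efua and Desmond each take 12,000.

Efua: 12,000; Desmond: 12,000; Zelie: 24,000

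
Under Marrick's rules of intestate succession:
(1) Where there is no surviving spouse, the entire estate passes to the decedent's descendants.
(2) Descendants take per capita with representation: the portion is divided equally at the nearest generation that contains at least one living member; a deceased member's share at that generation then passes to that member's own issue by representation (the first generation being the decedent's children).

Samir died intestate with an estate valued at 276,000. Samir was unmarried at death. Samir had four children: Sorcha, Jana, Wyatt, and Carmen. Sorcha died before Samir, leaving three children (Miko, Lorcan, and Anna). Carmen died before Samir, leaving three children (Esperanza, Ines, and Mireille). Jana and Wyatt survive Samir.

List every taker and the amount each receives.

Miko: 23,000; Lorcan: 23,000; Anna: 23,000; Jana: 69,000; Wyatt: 69,000; Esperanza: 23,000; Ines: 23,000; Mireille: 23,000

The entire 276,000 passes to the descendants.
That amount (276,000) is divided into 4 shares of 69,000: Jana and Wyatt each take 69,000; Sorcha's 69,000 share passes to Sorcha's issue; Carmen's 69,000 share passes to Carmen's issue.
Sorcha's share (69,000) is divided into 3 shares of 23,000: Miko, Lorcan, and Anna each take 23,000.
Carmen's share (69,000) is divided into 3 shares of 23,000: Esperanza, Ines, and Mireille each take 23,000.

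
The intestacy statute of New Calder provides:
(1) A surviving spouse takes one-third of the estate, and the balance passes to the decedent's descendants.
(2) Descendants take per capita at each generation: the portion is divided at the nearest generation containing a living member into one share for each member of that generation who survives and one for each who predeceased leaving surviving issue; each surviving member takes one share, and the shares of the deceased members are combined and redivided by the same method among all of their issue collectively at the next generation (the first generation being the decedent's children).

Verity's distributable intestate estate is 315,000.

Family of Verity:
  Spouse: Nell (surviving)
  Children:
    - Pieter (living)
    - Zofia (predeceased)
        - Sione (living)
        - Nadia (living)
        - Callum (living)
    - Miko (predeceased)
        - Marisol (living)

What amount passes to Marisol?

Marisol receives 35,000.

Nell takes one-third of 315,000 = 105,000. The remaining 210,000 passes to the descendants.
The descendants' portion (210,000) is divided at the children's generation into 3 shares of 70,000. Pieter takes 70,000. The 2 shares of the deceased (Zofia and Miko) are combined into a pool of 140,000.
That pool (140,000) is divided at the grandchildren's generation equally among Sione, Nadia, Callum, and Marisol: 35,000 each.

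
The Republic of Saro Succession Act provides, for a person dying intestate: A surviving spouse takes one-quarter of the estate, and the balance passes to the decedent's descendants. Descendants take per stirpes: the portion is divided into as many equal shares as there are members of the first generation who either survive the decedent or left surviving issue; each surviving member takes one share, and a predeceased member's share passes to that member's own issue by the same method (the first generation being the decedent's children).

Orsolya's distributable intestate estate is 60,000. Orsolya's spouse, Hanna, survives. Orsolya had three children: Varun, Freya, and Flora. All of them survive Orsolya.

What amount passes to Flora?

Flora receives 15,000.

Hanna takes one-quarter of 60,000 = 15,000. The remaining 45,000 passes to the descendants.
The descendants' portion (45,000) is divided into 3 shares of 15,000: Varun, Freya, and Flora each take 15,000.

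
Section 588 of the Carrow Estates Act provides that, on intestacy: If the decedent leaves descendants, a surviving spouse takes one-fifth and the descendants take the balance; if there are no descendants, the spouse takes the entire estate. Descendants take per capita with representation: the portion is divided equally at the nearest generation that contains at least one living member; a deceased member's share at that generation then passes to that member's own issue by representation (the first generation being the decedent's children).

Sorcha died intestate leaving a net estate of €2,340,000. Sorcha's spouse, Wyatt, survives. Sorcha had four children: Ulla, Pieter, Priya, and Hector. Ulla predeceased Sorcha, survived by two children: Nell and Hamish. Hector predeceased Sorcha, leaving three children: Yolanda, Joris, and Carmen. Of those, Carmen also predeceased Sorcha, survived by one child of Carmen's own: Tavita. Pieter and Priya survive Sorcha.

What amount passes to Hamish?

Wyatt takes one-fifth of €2,340,000 = €468,000. The remaining €1,872,000 passes to the descendants.
The descendants' portion (€1,872,000) is divided into 4 shares of €468,000: Pieter and Priya each take €468,000; Ulla's €468,000 share passes to Ulla's issue; Hector's €468,000 share passes to Hector's issue.
Ulla's share (€468,000) is divided into 2 shares of €234,000: Nell and Hamish each take €234,000.
Hector's share (€468,000) is divided into 3 shares of €156,000: Yolanda and Joris each take €156,000; Carmen's €156,000 share passes to Carmen's issue.
Carmen's share (€156,000) passes entirely to Tavita.

Hamish receives €234,000.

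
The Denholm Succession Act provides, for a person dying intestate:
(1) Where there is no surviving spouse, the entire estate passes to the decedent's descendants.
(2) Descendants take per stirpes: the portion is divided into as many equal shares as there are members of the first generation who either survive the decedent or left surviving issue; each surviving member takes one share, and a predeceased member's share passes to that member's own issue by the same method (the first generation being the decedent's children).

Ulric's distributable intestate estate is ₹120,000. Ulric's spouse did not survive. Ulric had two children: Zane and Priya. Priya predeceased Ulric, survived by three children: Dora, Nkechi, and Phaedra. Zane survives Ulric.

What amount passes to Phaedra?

Phaedra receives ₹20,000.

The entire ₹120,000 passes to the descendants.
That amount (₹120,000) is divided into 2 shares of ₹60,000: Zane takes ₹60,000; Priya's ₹60,000 share passes to Priya's issue.
Priya's share (₹60,000) is divided into 3 shares of ₹20,000: Dora, Nkechi, and Phaedra each take ₹20,000.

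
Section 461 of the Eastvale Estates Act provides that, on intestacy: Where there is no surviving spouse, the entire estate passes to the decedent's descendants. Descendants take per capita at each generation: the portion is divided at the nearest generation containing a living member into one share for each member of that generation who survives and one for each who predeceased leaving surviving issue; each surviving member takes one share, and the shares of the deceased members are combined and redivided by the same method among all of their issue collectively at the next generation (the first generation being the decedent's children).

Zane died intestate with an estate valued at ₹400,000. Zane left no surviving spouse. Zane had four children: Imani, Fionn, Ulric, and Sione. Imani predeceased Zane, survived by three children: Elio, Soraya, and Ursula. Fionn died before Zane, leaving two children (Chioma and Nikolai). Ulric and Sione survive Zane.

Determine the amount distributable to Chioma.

The entire ₹400,000 passes to the descendants.
That amount (₹400,000) is divided at the children's generation into 4 shares of ₹100,000. Ulric and Sione each take ₹100,000. The 2 shares of the deceased (Imani and Fionn) are combined into a pool of ₹200,000.
That pool (₹200,000) is divided at the grandchildren's generation equally among Elio, Soraya, Ursula, Chioma, and Nikolai: ₹40,000 each.

Chioma receives ₹40,000.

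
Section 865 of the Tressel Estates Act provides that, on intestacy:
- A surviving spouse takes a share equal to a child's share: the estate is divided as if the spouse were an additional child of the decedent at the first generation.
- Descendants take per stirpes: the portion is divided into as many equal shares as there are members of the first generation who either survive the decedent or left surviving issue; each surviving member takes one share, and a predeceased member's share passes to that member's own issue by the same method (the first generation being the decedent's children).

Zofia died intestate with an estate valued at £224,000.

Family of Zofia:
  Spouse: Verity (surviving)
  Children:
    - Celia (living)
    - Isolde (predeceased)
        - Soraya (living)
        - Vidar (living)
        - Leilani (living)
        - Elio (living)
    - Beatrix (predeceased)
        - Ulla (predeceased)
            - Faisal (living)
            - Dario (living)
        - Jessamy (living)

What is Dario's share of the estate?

The spouse counts as an additional share at the children's level, so there are 4 primary shares of £56,000. Verity takes one such share (£56,000).
The children's combined portion (£168,000) is divided into 3 shares of £56,000: Celia takes £56,000; Isolde's £56,000 share passes to Isolde's issue; Beatrix's £56,000 share passes to Beatrix's issue.
Isolde's share (£56,000) is divided into 4 shares of £14,000: Soraya, Vidar, Leilani, and Elio each take £14,000.
Beatrix's share (£56,000) is divided into 2 shares of £28,000: Jessamy takes £28,000; Ulla's £28,000 share passes to Ulla's issue.
Ulla's share (£28,000) is divided into 2 shares of £14,000: Faisal and Dario each take £14,000.

Dario receives £14,000.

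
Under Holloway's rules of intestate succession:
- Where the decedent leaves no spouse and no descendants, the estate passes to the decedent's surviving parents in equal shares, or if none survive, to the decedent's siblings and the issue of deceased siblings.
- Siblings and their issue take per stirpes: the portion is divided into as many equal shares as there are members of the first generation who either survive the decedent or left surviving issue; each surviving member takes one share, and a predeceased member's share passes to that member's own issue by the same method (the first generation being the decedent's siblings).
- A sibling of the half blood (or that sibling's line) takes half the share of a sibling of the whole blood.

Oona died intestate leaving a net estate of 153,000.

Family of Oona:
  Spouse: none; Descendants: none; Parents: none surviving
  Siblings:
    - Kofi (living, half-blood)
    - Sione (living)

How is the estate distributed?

Kofi: 51,000; Sione: 102,000

The entire 153,000 passes to the siblings and their issue.
Counting each half-blood sibling's line as half a unit, there are 3/2 units in 153,000, so one unit is 102,000. Whole-blood lines (Sione) take 102,000 each; half-blood lines (Kofi) take 51,000 each.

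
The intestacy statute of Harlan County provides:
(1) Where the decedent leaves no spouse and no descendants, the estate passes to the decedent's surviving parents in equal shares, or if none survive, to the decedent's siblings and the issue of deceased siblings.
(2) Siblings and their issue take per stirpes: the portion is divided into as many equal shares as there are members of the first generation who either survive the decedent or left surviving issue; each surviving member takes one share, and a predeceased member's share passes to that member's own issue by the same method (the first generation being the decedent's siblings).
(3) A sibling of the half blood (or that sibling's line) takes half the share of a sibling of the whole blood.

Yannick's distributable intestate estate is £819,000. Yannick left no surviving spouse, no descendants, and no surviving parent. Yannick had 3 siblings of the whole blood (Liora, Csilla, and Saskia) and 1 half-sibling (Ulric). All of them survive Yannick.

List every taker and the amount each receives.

The entire £819,000 passes to the siblings and their issue.
Counting each half-blood sibling's line as half a unit, there are 7/2 units in £819,000, so one unit is £234,000. Whole-blood lines (Liora, Csilla, and Saskia) take £234,000 each; half-blood lines (Ulric) take £117,000 each.

Liora: £234,000; Csilla: £234,000; Ulric: £117,000; Saskia: £234,000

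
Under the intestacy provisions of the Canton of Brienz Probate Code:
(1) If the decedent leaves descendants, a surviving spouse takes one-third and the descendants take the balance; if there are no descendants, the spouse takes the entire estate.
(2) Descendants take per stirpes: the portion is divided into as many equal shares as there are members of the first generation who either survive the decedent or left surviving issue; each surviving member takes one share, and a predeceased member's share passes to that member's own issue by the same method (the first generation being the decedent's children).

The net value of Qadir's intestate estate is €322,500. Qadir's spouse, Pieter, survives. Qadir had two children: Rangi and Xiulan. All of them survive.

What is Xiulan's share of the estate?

Xiulan receives €107,500.

Pieter takes one-third of €322,500 = €107,500. The remaining €215,000 passes to the descendants.
The descendants' portion (€215,000) is divided into 2 shares of €107,500: Rangi and Xiulan each take €107,500.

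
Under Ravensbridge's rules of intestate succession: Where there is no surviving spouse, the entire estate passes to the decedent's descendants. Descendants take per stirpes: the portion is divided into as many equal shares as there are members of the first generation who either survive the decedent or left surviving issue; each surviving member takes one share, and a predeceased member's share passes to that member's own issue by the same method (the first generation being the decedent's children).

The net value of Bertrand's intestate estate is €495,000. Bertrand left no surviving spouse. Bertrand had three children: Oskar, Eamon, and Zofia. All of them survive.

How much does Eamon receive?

The entire €495,000 passes to the descendants.
That amount (€495,000) is divided into 3 shares of €165,000: Oskar, Eamon, and Zofia each take €165,000.

Eamon receives €165,000.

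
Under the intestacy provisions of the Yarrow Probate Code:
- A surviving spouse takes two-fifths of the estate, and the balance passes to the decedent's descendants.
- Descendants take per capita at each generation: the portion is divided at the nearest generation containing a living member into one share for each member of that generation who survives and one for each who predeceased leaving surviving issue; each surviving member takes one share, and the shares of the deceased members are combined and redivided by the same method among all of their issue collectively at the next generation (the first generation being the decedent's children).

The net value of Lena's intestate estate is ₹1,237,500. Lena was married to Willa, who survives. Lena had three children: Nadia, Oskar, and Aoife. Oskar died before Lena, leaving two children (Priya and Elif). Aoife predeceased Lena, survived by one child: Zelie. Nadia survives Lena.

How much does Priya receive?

Willa takes two-fifths of ₹1,237,500 = ₹495,000. The remaining ₹742,500 passes to the descendants.
The descendants' portion (₹742,500) is divided at the children's generation into 3 shares of ₹247,500. Nadia takes ₹247,500. The 2 shares of the deceased (Oskar and Aoife) are combined into a pool of ₹495,000.
That pool (₹495,000) is divided at the grandchildren's generation equally among Priya, Elif, and Zelie: ₹165,000 each.

Priya receives ₹165,000.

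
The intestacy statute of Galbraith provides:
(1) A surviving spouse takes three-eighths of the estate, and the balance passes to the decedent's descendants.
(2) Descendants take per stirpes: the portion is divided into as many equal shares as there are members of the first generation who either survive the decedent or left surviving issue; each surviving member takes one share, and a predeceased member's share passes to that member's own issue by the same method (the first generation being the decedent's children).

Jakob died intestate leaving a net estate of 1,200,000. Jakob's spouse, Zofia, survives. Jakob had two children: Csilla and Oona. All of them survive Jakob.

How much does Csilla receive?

Csilla receives 375,000.

Zofia takes three-eighths of 1,200,000 = 450,000. The remaining 750,000 passes to the descendants.
The descendants' portion (750,000) is divided into 2 shares of 375,000: Csilla and Oona each take 375,000.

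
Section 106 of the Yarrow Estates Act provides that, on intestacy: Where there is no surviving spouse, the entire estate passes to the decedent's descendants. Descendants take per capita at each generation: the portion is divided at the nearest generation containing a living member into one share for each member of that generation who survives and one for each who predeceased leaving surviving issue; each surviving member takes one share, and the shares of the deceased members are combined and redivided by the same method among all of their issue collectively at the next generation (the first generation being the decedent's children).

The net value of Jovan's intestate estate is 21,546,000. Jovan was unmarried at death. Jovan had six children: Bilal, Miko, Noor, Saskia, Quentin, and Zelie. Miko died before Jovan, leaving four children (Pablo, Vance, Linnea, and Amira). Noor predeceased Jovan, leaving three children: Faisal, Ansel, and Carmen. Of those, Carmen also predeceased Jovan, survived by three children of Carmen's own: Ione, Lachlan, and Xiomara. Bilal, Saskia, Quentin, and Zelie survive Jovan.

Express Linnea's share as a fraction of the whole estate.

Linnea receives 1/21 of the estate.

The entire 21,546,000 passes to the descendants.
That amount (21,546,000) is divided at the children's generation into 6 shares of 3,591,000. Bilal, Saskia, Quentin, and Zelie each take 3,591,000. The 2 shares of the deceased (Miko and Noor) are combined into a pool of 7,182,000.
That pool (7,182,000) is divided at the grandchildren's generation into 7 shares of 1,026,000. Pablo, Vance, Linnea, Amira, Faisal, and Ansel each take 1,026,000. The remaining share for the deceased Carmen (1,026,000) is carried to the next generation.
That pool (1,026,000) is divided at the great-grandchildren's generation equally among Ione, Lachlan, and Xiomara: 342,000 each.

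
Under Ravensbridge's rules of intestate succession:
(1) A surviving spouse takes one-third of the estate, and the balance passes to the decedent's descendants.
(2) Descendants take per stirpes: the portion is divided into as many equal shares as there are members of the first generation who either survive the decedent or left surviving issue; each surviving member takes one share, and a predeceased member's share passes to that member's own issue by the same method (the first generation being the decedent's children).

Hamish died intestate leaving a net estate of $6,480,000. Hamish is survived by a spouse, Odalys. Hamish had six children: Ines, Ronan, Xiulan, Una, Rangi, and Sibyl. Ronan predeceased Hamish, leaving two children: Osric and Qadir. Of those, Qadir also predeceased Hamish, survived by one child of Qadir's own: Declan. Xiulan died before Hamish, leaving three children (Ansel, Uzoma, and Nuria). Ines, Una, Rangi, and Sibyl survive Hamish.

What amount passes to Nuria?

Odalys takes one-third of $6,480,000 = $2,160,000. The remaining $4,320,000 passes to the descendants.
The descendants' portion ($4,320,000) is divided into 6 shares of $720,000: Ines, Una, Rangi, and Sibyl each take $720,000; Ronan's $720,000 share passes to Ronan's issue; Xiulan's $720,000 share passes to Xiulan's issue.
Ronan's share ($720,000) is divided into 2 shares of $360,000: Osric takes $360,000; Qadir's $360,000 share passes to Qadir's issue.
Qadir's share ($360,000) passes entirely to Declan.
Xiulan's share ($720,000) is divided into 3 shares of $240,000: Ansel, Uzoma, and Nuria each take $240,000.

Nuria receives $240,000.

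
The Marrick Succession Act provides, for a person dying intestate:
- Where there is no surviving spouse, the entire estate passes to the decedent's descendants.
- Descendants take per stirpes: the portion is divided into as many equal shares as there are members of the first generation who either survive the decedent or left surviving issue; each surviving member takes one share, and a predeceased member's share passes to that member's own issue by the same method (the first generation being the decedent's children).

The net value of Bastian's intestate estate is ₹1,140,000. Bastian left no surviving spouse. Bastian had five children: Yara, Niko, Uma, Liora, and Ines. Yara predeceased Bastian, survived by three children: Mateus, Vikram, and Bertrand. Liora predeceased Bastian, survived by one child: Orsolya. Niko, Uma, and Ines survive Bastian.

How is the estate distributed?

Mateus: ₹76,000; Vikram: ₹76,000; Bertrand: ₹76,000; Niko: ₹228,000; Uma: ₹228,000; Orsolya: ₹228,000; Ines: ₹228,000

The entire ₹1,140,000 passes to the descendants.
That amount (₹1,140,000) is divided into 5 shares of ₹228,000: Niko, Uma, and Ines each take ₹228,000; Yara's ₹228,000 share passes to Yara's issue; Liora's ₹228,000 share passes to Liora's issue.
Yara's share (₹228,000) is divided into 3 shares of ₹76,000: Mateus, Vikram, and Bertrand each take ₹76,000.
Liora's share (₹228,000) passes entirely to Orsolya.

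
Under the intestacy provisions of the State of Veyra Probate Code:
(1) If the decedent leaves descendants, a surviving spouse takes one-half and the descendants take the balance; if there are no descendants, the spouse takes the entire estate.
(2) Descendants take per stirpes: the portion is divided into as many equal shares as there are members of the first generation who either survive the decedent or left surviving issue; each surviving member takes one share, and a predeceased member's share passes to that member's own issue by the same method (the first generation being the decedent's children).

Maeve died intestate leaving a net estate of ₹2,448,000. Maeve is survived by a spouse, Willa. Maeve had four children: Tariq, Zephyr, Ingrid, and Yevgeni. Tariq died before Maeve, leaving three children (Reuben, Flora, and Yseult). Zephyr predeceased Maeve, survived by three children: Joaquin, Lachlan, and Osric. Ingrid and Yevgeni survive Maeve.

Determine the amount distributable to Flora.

Willa takes one-half of ₹2,448,000 = ₹1,224,000. The remaining ₹1,224,000 passes to the descendants.
The descendants' portion (₹1,224,000) is divided into 4 shares of ₹306,000: Ingrid and Yevgeni each take ₹306,000; Tariq's ₹306,000 share passes to Tariq's issue; Zephyr's ₹306,000 share passes to Zephyr's issue.
Tariq's share (₹306,000) is divided into 3 shares of ₹102,000: Reuben, Flora, and Yseult each take ₹102,000.
Zephyr's share (₹306,000) is divided into 3 shares of ₹102,000: Joaquin, Lachlan, and Osric each take ₹102,000.

Flora receives ₹102,000.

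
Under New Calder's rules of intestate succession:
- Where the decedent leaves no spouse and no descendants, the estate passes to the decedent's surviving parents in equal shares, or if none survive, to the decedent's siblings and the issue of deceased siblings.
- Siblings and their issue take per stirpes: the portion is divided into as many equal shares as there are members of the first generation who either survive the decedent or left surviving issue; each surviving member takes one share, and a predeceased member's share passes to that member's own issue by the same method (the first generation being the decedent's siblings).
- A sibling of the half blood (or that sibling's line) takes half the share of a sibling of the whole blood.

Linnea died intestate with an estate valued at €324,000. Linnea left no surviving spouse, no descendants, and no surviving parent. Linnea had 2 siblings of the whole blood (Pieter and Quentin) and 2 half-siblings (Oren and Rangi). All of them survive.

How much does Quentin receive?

Quentin receives €108,000.

The entire €324,000 passes to the siblings and their issue.
Counting each half-blood sibling's line as half a unit, there are 3 units in €324,000, so one unit is €108,000. Whole-blood lines (Pieter and Quentin) take €108,000 each; half-blood lines (Oren and Rangi) take €54,000 each.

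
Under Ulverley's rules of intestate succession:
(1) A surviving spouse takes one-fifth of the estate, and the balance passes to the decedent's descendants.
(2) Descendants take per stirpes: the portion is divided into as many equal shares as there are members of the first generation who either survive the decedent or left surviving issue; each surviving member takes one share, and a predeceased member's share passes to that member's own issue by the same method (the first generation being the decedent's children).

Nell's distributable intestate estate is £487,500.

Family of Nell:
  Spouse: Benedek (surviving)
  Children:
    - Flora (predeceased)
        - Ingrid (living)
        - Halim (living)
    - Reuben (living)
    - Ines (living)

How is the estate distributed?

Benedek takes one-fifth of £487,500 = £97,500. The remaining £390,000 passes to the descendants.
The descendants' portion (£390,000) is divided into 3 shares of £130,000: Reuben and Ines each take £130,000; Flora's £130,000 share passes to Flora's issue.
Flora's share (£130,000) is divided into 2 shares of £65,000: Ingrid and Halim each take £65,000.

Benedek: £97,500; Ingrid: £65,000; Halim: £65,000; Reuben: £130,000; Ines: £130,000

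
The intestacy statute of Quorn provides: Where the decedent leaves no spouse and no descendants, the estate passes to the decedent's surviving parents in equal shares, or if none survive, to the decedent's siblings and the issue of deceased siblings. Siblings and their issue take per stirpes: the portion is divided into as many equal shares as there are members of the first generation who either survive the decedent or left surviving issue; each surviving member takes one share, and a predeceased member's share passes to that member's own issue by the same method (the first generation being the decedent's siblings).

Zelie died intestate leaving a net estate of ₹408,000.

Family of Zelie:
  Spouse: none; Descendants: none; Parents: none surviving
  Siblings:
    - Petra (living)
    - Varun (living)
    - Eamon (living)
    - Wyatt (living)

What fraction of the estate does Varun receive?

Varun receives 1/4 of the estate.

The entire ₹408,000 passes to the siblings and their issue.
That amount (₹408,000) is divided into 4 shares of ₹102,000: Petra, Varun, Eamon, and Wyatt each take ₹102,000.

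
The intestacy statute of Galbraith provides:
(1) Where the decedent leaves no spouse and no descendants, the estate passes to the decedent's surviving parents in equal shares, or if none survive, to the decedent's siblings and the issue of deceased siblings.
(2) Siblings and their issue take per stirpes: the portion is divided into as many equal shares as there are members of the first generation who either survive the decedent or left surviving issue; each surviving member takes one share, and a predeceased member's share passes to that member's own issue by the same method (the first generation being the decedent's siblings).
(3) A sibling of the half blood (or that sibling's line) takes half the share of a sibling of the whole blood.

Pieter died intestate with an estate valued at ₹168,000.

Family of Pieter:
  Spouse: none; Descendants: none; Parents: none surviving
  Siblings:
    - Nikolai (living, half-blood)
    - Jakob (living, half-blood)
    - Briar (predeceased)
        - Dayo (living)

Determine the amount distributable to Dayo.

Dayo receives ₹84,000.

The entire ₹168,000 passes to the siblings and their issue.
Counting each half-blood sibling's line as half a unit, there are 2 units in ₹168,000, so one unit is ₹84,000. Whole-blood lines (Briar) take ₹84,000 each; half-blood lines (Nikolai and Jakob) take ₹42,000 each.
Briar's share (₹84,000) passes entirely to Dayo.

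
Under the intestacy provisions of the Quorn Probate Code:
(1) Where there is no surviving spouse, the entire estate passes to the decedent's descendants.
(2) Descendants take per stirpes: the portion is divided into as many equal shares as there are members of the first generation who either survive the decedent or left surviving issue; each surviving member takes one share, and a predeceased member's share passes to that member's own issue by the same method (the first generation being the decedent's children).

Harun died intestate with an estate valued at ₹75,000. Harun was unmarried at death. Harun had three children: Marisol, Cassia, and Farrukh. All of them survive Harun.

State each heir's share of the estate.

Marisol: ₹25,000; Cassia: ₹25,000; Farrukh: ₹25,000

The entire ₹75,000 passes to the descendants.
That amount (₹75,000) is divided into 3 shares of ₹25,000: Marisol, Cassia, and Farrukh each take ₹25,000.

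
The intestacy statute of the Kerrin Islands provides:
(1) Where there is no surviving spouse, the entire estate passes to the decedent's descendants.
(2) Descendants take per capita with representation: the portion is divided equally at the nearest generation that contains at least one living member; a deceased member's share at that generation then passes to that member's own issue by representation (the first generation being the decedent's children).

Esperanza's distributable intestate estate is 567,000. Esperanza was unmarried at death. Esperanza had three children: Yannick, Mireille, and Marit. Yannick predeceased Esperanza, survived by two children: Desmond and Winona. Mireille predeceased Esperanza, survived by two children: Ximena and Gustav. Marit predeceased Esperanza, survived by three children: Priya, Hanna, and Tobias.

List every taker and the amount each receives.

Desmond: 81,000; Winona: 81,000; Ximena: 81,000; Gustav: 81,000; Priya: 81,000; Hanna: 81,000; Tobias: 81,000

The entire 567,000 passes to the descendants.
No child survives, so the initial division is made at the grandchildren's generation.
That amount (567,000) is divided into 7 shares of 81,000: Desmond, Winona, Ximena, Gustav, Priya, Hanna, and Tobias each take 81,000.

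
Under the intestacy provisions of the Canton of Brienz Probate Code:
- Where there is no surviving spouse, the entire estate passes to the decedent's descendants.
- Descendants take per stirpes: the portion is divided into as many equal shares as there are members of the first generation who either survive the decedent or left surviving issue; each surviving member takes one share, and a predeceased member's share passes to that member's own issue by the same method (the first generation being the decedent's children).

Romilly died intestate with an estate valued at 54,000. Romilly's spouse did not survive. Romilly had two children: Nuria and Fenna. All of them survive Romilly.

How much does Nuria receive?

The entire 54,000 passes to the descendants.
That amount (54,000) is divided into 2 shares of 27,000: Nuria and Fenna each take 27,000.

Nuria receives 27,000.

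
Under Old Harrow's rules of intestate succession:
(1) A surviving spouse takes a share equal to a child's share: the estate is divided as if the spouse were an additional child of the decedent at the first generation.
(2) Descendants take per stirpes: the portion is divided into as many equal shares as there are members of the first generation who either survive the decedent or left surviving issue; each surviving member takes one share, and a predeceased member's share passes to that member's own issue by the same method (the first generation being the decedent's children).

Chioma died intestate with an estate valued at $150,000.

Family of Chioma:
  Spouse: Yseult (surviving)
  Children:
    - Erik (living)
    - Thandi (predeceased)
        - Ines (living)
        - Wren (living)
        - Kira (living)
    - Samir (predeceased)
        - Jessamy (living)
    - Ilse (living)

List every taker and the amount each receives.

The spouse counts as an additional share at the children's level, so there are 5 primary shares of $30,000. Yseult takes one such share ($30,000).
The children's combined portion ($120,000) is divided into 4 shares of $30,000: Erik and Ilse each take $30,000; Thandi's $30,000 share passes to Thandi's issue; Samir's $30,000 share passes to Samir's issue.
Thandi's share ($30,000) is divided into 3 shares of $10,000: Ines, Wren, and Kira each take $10,000.
Samir's share ($30,000) passes entirely to Jessamy.

Yseult: $30,000; Erik: $30,000; Ines: $10,000; Wren: $10,000; Kira: $10,000; Jessamy: $30,000; Ilse: $30,000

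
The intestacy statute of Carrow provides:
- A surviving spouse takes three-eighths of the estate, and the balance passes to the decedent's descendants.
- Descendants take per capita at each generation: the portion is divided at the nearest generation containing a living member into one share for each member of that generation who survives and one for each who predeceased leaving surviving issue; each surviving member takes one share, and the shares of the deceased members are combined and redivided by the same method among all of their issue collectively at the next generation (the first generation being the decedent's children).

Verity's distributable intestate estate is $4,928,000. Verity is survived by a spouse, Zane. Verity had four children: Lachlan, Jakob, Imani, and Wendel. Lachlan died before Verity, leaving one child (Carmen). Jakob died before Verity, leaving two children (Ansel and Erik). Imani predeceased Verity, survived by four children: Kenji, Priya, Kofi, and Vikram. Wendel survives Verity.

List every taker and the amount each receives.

Zane: $1,848,000; Carmen: $330,000; Ansel: $330,000; Erik: $330,000; Kenji: $330,000; Priya: $330,000; Kofi: $330,000; Vikram: $330,000; Wendel: $770,000

Zane takes three-eighths of $4,928,000 = $1,848,000. The remaining $3,080,000 passes to the descendants.
The descendants' portion ($3,080,000) is divided at the children's generation into 4 shares of $770,000. Wendel takes $770,000. The 3 shares of the deceased (Lachlan, Jakob, and Imani) are combined into a pool of $2,310,000.
That pool ($2,310,000) is divided at the grandchildren's generation equally among Carmen, Ansel, Erik, Kenji, Priya, Kofi, and Vikram: $330,000 each.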